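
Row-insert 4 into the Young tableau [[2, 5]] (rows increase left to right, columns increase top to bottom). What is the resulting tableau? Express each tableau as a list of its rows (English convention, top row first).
In row 1, 4 replaces 5 (the leftmost entry greater than 4); 5 is bumped to row 2. 5 starts a new row 2. The new tableau is [[2, 4], [5]].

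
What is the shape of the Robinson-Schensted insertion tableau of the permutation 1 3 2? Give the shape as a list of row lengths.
[2, 1]

Row-insert each entry into an empty tableau.

After inserting 1: P = [[1]].
After inserting 3: P = [[1, 3]].
After inserting 2: P = [[1, 2], [3]].

The final insertion tableau P = [[1, 2], [3]] has shape [2, 1].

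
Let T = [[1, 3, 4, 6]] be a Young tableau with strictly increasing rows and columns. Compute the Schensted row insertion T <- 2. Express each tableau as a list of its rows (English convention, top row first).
[[1, 2, 4, 6], [3]]

In row 1, 2 replaces 3 (the leftmost entry greater than 2); 3 is bumped to row 2. 3 starts a new row 2. The new tableau is [[1, 2, 4, 6], [3]].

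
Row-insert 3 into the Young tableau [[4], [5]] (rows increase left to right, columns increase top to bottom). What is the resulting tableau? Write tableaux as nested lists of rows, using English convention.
[[3], [4], [5]]

In row 1, 3 replaces 4 (the leftmost entry greater than 3); 4 is bumped to row 2. In row 2, 4 replaces 5 (the leftmost entry greater than 4); 5 is bumped to row 3. 5 starts a new row 3. The new tableau is [[3], [4], [5]].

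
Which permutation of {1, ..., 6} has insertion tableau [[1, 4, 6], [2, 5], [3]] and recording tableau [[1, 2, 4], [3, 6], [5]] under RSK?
3 5 2 6 1 4

Reverse RSK: for i = n, n-1, ..., 1, locate i in Q, remove the corresponding corner cell from P, and reverse-bump its entry up through P; the value ejected from row 1 is w(i).

So w = 3 5 2 6 1 4.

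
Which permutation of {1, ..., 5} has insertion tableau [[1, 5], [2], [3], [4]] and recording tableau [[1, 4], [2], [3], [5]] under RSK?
4 3 2 5 1

Reverse the RSK construction: for i from n down to 1, find the cell of Q containing i, remove the entry at that cell from P, and reverse-bump it up through P; the value ejected from row 1 is w(i).

Step i=5: Q has 5 at row 4, column 1; remove 4 from row 4 of P and reverse-bump: 4 enters row 3 and ejects 3; 3 enters row 2 and ejects 2; 2 enters row 1 and ejects 1. So w(5) = 1. P is now [[2, 5], [3], [4]].
Step i=4: Q has 4 at row 1, column 2; remove that cell from P, ejecting 5. So w(4) = 5. P is now [[2], [3], [4]].
Step i=3: Q has 3 at row 3, column 1; remove 4 from row 3 of P and reverse-bump: 4 enters row 2 and ejects 3; 3 enters row 1 and ejects 2. So w(3) = 2. P is now [[3], [4]].
Step i=2: Q has 2 at row 2, column 1; remove 4 from row 2 of P and reverse-bump: 4 enters row 1 and ejects 3. So w(2) = 3. P is now [[4]].
Step i=1: Q has 1 at row 1, column 1; remove that cell from P, ejecting 4. So w(1) = 4. P is now [].

So w = 4 3 2 5 1.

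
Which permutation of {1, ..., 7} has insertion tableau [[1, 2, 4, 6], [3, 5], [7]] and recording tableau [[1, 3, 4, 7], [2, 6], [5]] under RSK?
Reverse RSK: for i = n, n-1, ..., 1, locate i in Q, remove the corresponding corner cell from P, and reverse-bump its entry up through P; the value ejected from row 1 is w(i).

So w = 7 1 3 5 2 4 6.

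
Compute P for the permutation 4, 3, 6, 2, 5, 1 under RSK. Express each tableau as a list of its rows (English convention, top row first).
P = [[1, 5], [2, 6], [3], [4]]

Insert 4: appended to row 1. P = [[4]].
Insert 3: 3 bumps 4 from row 1; 4 starts row 2. P = [[3], [4]].
Insert 6: appended to row 1. P = [[3, 6], [4]].
Insert 2: 2 bumps 3 from row 1; 3 bumps 4 from row 2; 4 starts row 3. P = [[2, 6], [3], [4]].
Insert 5: 5 bumps 6 from row 1; 6 appends to row 2. P = [[2, 5], [3, 6], [4]].
Insert 1: 1 bumps 2 from row 1; 2 bumps 3 from row 2; 3 bumps 4 from row 3; 4 starts row 4. P = [[1, 5], [2, 6], [3], [4]].

So P = [[1, 5], [2, 6], [3], [4]].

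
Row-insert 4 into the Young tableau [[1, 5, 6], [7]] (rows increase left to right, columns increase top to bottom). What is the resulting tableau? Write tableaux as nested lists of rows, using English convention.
In row 1, 4 replaces 5 (the leftmost entry greater than 4); 5 is bumped to row 2. In row 2, 5 replaces 7 (the leftmost entry greater than 5); 7 is bumped to row 3. 7 starts a new row 3. The new tableau is [[1, 4, 6], [5], [7]].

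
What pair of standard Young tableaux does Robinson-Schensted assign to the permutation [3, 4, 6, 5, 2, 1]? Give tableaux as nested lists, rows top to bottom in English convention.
P = [[1, 4, 5], [2], [3], [6]], Q = [[1, 2, 3], [4], [5], [6]]

Insert each entry of the permutation into P by Schensted row insertion, recording in Q the position of each new cell.

Insert 3: appended to row 1. P = [[3]].
Insert 4: appended to row 1. P = [[3, 4]].
Insert 6: appended to row 1. P = [[3, 4, 6]].
Insert 5: 5 bumps 6 from row 1; 6 starts row 2. P = [[3, 4, 5], [6]].
Insert 2: 2 bumps 3 from row 1; 3 bumps 6 from row 2; 6 starts row 3. P = [[2, 4, 5], [3], [6]].
Insert 1: 1 bumps 2 from row 1; 2 bumps 3 from row 2; 3 bumps 6 from row 3; 6 starts row 4. P = [[1, 4, 5], [2], [3], [6]].

So P = [[1, 4, 5], [2], [3], [6]], Q = [[1, 2, 3], [4], [5], [6]].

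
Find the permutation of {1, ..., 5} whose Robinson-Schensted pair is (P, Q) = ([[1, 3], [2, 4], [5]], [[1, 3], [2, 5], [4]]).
Reverse the RSK construction: for i from n down to 1, find the cell of Q containing i, remove the entry at that cell from P, and reverse-bump it up through P; the value ejected from row 1 is w(i).

Step i=5: Q has 5 at row 2, column 2; remove 4 from row 2 of P and reverse-bump: 4 enters row 1 and ejects 3. So w(5) = 3. P is now [[1, 4], [2], [5]].
Step i=4: Q has 4 at row 3, column 1; remove 5 from row 3 of P and reverse-bump: 5 enters row 2 and ejects 2; 2 enters row 1 and ejects 1. So w(4) = 1. P is now [[2, 4], [5]].
Step i=3: Q has 3 at row 1, column 2; remove that cell from P, ejecting 4. So w(3) = 4. P is now [[2], [5]].
Step i=2: Q has 2 at row 2, column 1; remove 5 from row 2 of P and reverse-bump: 5 enters row 1 and ejects 2. So w(2) = 2. P is now [[5]].
Step i=1: Q has 1 at row 1, column 1; remove that cell from P, ejecting 5. So w(1) = 5. P is now [].

So w = 5 2 4 1 3.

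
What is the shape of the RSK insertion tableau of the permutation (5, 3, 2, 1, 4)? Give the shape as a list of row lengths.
[2, 1, 1, 1]

Row-insert each entry into an empty tableau.

After inserting 5: P = [[5]].
After inserting 3: P = [[3], [5]].
After inserting 2: P = [[2], [3], [5]].
After inserting 1: P = [[1], [2], [3], [5]].
After inserting 4: P = [[1, 4], [2], [3], [5]].

The final insertion tableau P = [[1, 4], [2], [3], [5]] has shape [2, 1, 1, 1].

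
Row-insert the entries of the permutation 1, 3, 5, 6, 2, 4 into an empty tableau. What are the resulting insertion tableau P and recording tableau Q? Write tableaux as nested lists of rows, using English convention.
Insert each entry of the permutation into P by Schensted row insertion, recording in Q the position of each new cell.

Insert 1: appended to row 1. P = [[1]].
Insert 3: appended to row 1. P = [[1, 3]].
Insert 5: appended to row 1. P = [[1, 3, 5]].
Insert 6: appended to row 1. P = [[1, 3, 5, 6]].
Insert 2: 2 bumps 3 from row 1; 3 starts row 2. P = [[1, 2, 5, 6], [3]].
Insert 4: 4 bumps 5 from row 1; 5 appends to row 2. P = [[1, 2, 4, 6], [3, 5]].

So P = [[1, 2, 4, 6], [3, 5]], Q = [[1, 2, 3, 4], [5, 6]].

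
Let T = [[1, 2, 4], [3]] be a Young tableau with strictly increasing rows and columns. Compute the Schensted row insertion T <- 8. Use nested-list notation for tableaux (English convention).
[[1, 2, 4, 8], [3]]

8 is larger than every entry of row 1, so it is appended to row 1. The new tableau is [[1, 2, 4, 8], [3]].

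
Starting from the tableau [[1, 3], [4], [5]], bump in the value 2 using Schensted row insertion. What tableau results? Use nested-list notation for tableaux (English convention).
In row 1, 2 replaces 3 (the leftmost entry greater than 2); 3 is bumped to row 2. In row 2, 3 replaces 4 (the leftmost entry greater than 3); 4 is bumped to row 3. In row 3, 4 replaces 5 (the leftmost entry greater than 4); 5 is bumped to row 4. 5 starts a new row 4. The new tableau is [[1, 2], [3], [4], [5]].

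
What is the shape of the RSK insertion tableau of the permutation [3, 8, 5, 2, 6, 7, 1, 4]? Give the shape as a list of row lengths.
Row-insert each entry into an empty tableau.

After inserting 3: P = [[3]].
After inserting 8: P = [[3, 8]].
After inserting 5: P = [[3, 5], [8]].
After inserting 2: P = [[2, 5], [3], [8]].
After inserting 6: P = [[2, 5, 6], [3], [8]].
After inserting 7: P = [[2, 5, 6, 7], [3], [8]].
After inserting 1: P = [[1, 5, 6, 7], [2], [3], [8]].
After inserting 4: P = [[1, 4, 6, 7], [2, 5], [3], [8]].

The final insertion tableau P = [[1, 4, 6, 7], [2, 5], [3], [8]] has shape [4, 2, 1, 1].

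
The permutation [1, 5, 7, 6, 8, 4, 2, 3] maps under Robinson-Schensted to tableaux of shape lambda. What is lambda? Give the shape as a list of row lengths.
Row-insert each entry into an empty tableau.

After inserting 1: P = [[1]].
After inserting 5: P = [[1, 5]].
After inserting 7: P = [[1, 5, 7]].
After inserting 6: P = [[1, 5, 6], [7]].
After inserting 8: P = [[1, 5, 6, 8], [7]].
After inserting 4: P = [[1, 4, 6, 8], [5], [7]].
After inserting 2: P = [[1, 2, 6, 8], [4], [5], [7]].
After inserting 3: P = [[1, 2, 3, 8], [4, 6], [5], [7]].

The final insertion tableau P = [[1, 2, 3, 8], [4, 6], [5], [7]] has shape [4, 2, 1, 1].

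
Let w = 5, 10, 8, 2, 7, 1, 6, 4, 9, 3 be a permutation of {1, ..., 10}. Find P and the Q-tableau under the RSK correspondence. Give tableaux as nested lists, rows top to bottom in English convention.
Insert each entry of the permutation into P by Schensted row insertion, recording in Q the position of each new cell.

Insert 5: appended to row 1. P = [[5]].
Insert 10: appended to row 1. P = [[5, 10]].
Insert 8: 8 bumps 10 from row 1; 10 starts row 2. P = [[5, 8], [10]].
Insert 2: 2 bumps 5 from row 1; 5 bumps 10 from row 2; 10 starts row 3. P = [[2, 8], [5], [10]].
Insert 7: 7 bumps 8 from row 1; 8 appends to row 2. P = [[2, 7], [5, 8], [10]].
Insert 1: 1 bumps 2 from row 1; 2 bumps 5 from row 2; 5 bumps 10 from row 3; 10 starts row 4. P = [[1, 7], [2, 8], [5], [10]].
Insert 6: 6 bumps 7 from row 1; 7 bumps 8 from row 2; 8 appends to row 3. P = [[1, 6], [2, 7], [5, 8], [10]].
Insert 4: 4 bumps 6 from row 1; 6 bumps 7 from row 2; 7 bumps 8 from row 3; 8 bumps 10 from row 4; 10 starts row 5. P = [[1, 4], [2, 6], [5, 7], [8], [10]].
Insert 9: appended to row 1. P = [[1, 4, 9], [2, 6], [5, 7], [8], [10]].
Insert 3: 3 bumps 4 from row 1; 4 bumps 6 from row 2; 6 bumps 7 from row 3; 7 bumps 8 from row 4; 8 bumps 10 from row 5; 10 starts row 6. P = [[1, 3, 9], [2, 4], [5, 6], [7], [8], [10]].

So P = [[1, 3, 9], [2, 4], [5, 6], [7], [8], [10]], Q = [[1, 2, 9], [3, 5], [4, 7], [6], [8], [10]].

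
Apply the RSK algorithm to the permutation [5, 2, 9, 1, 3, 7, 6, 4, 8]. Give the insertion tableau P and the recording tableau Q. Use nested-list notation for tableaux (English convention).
P = [[1, 3, 4, 8], [2, 6], [5, 7], [9]], Q = [[1, 3, 6, 9], [2, 5], [4, 7], [8]]

Insert each entry of the permutation into P by Schensted row insertion, recording in Q the position of each new cell.

Insert 5: appended to row 1. P = [[5]].
Insert 2: 2 bumps 5 from row 1; 5 starts row 2. P = [[2], [5]].
Insert 9: appended to row 1. P = [[2, 9], [5]].
Insert 1: 1 bumps 2 from row 1; 2 bumps 5 from row 2; 5 starts row 3. P = [[1, 9], [2], [5]].
Insert 3: 3 bumps 9 from row 1; 9 appends to row 2. P = [[1, 3], [2, 9], [5]].
Insert 7: appended to row 1. P = [[1, 3, 7], [2, 9], [5]].
Insert 6: 6 bumps 7 from row 1; 7 bumps 9 from row 2; 9 appends to row 3. P = [[1, 3, 6], [2, 7], [5, 9]].
Insert 4: 4 bumps 6 from row 1; 6 bumps 7 from row 2; 7 bumps 9 from row 3; 9 starts row 4. P = [[1, 3, 4], [2, 6], [5, 7], [9]].
Insert 8: appended to row 1. P = [[1, 3, 4, 8], [2, 6], [5, 7], [9]].

So P = [[1, 3, 4, 8], [2, 6], [5, 7], [9]], Q = [[1, 3, 6, 9], [2, 5], [4, 7], [8]].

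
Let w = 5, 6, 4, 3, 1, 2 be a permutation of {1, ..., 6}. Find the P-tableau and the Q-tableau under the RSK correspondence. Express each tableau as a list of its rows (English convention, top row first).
P = [[1, 2], [3, 6], [4], [5]], Q = [[1, 2], [3, 6], [4], [5]]

Insert each entry of the permutation into P by Schensted row insertion, recording in Q the position of each new cell.

After inserting 5: P = [[5]].
After inserting 6: P = [[5, 6]].
After inserting 4: P = [[4, 6], [5]].
After inserting 3: P = [[3, 6], [4], [5]].
After inserting 1: P = [[1, 6], [3], [4], [5]].
After inserting 2: P = [[1, 2], [3, 6], [4], [5]].

So P = [[1, 2], [3, 6], [4], [5]], Q = [[1, 2], [3, 6], [4], [5]].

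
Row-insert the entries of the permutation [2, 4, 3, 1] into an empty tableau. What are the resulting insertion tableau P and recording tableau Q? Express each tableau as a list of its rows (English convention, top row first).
P = [[1, 3], [2], [4]], Q = [[1, 2], [3], [4]]

Insert each entry of the permutation into P by Schensted row insertion, recording in Q the position of each new cell.

After inserting 2: P = [[2]].
After inserting 4: P = [[2, 4]].
After inserting 3: P = [[2, 3], [4]].
After inserting 1: P = [[1, 3], [2], [4]].

So P = [[1, 3], [2], [4]], Q = [[1, 2], [3], [4]].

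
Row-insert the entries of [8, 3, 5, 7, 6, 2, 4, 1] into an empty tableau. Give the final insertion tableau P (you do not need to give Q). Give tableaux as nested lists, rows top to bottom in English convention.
After inserting 8: P = [[8]].
After inserting 3: P = [[3], [8]].
After inserting 5: P = [[3, 5], [8]].
After inserting 7: P = [[3, 5, 7], [8]].
After inserting 6: P = [[3, 5, 6], [7], [8]].
After inserting 2: P = [[2, 5, 6], [3], [7], [8]].
After inserting 4: P = [[2, 4, 6], [3, 5], [7], [8]].
After inserting 1: P = [[1, 4, 6], [2, 5], [3], [7], [8]].

So P = [[1, 4, 6], [2, 5], [3], [7], [8]].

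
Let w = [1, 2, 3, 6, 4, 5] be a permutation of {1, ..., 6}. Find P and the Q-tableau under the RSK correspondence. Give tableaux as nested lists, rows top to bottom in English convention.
P = [[1, 2, 3, 4, 5], [6]], Q = [[1, 2, 3, 4, 6], [5]]

Insert each entry of the permutation into P by Schensted row insertion, recording in Q the position of each new cell.

After inserting 1: P = [[1]].
After inserting 2: P = [[1, 2]].
After inserting 3: P = [[1, 2, 3]].
After inserting 6: P = [[1, 2, 3, 6]].
After inserting 4: P = [[1, 2, 3, 4], [6]].
After inserting 5: P = [[1, 2, 3, 4, 5], [6]].

So P = [[1, 2, 3, 4, 5], [6]], Q = [[1, 2, 3, 4, 6], [5]].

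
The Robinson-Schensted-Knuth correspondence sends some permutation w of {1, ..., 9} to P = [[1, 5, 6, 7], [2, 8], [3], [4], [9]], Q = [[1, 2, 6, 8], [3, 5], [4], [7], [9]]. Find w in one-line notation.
Reverse the RSK construction: for i from n down to 1, find the cell of Q containing i, remove the entry at that cell from P, and reverse-bump it up through P; the value ejected from row 1 is w(i).

Step i=9: Q has 9 at row 5, column 1; remove 9 from row 5 of P and reverse-bump: 9 enters row 4 and ejects 4; 4 enters row 3 and ejects 3; 3 enters row 2 and ejects 2; 2 enters row 1 and ejects 1. So w(9) = 1. P is now [[2, 5, 6, 7], [3, 8], [4], [9]].
Step i=8: Q has 8 at row 1, column 4; remove that cell from P, ejecting 7. So w(8) = 7. P is now [[2, 5, 6], [3, 8], [4], [9]].
Step i=7: Q has 7 at row 4, column 1; remove 9 from row 4 of P and reverse-bump: 9 enters row 3 and ejects 4; 4 enters row 2 and ejects 3; 3 enters row 1 and ejects 2. So w(7) = 2. P is now [[3, 5, 6], [4, 8], [9]].
Step i=6: Q has 6 at row 1, column 3; remove that cell from P, ejecting 6. So w(6) = 6. P is now [[3, 5], [4, 8], [9]].
Step i=5: Q has 5 at row 2, column 2; remove 8 from row 2 of P and reverse-bump: 8 enters row 1 and ejects 5. So w(5) = 5. P is now [[3, 8], [4], [9]].
Step i=4: Q has 4 at row 3, column 1; remove 9 from row 3 of P and reverse-bump: 9 enters row 2 and ejects 4; 4 enters row 1 and ejects 3. So w(4) = 3. P is now [[4, 8], [9]].
Step i=3: Q has 3 at row 2, column 1; remove 9 from row 2 of P and reverse-bump: 9 enters row 1 and ejects 8. So w(3) = 8. P is now [[4, 9]].
Step i=2: Q has 2 at row 1, column 2; remove that cell from P, ejecting 9. So w(2) = 9. P is now [[4]].
Step i=1: Q has 1 at row 1, column 1; remove that cell from P, ejecting 4. So w(1) = 4. P is now [].

So w = 4 9 8 3 5 6 2 7 1.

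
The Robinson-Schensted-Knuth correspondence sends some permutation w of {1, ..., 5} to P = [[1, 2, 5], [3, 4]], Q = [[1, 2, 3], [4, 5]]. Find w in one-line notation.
3 4 5 1 2

Reverse the RSK construction: for i from n down to 1, find the cell of Q containing i, remove the entry at that cell from P, and reverse-bump it up through P; the value ejected from row 1 is w(i).

Step i=5: Q has 5 at row 2, column 2; remove 4 from row 2 of P and reverse-bump: 4 enters row 1 and ejects 2. So w(5) = 2. P is now [[1, 4, 5], [3]].
Step i=4: Q has 4 at row 2, column 1; remove 3 from row 2 of P and reverse-bump: 3 enters row 1 and ejects 1. So w(4) = 1. P is now [[3, 4, 5]].
Step i=3: Q has 3 at row 1, column 3; remove that cell from P, ejecting 5. So w(3) = 5. P is now [[3, 4]].
Step i=2: Q has 2 at row 1, column 2; remove that cell from P, ejecting 4. So w(2) = 4. P is now [[3]].
Step i=1: Q has 1 at row 1, column 1; remove that cell from P, ejecting 3. So w(1) = 3. P is now [].

So w = 3 4 5 1 2.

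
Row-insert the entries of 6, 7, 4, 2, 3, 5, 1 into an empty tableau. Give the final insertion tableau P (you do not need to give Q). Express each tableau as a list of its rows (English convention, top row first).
Insert 6: appended to row 1. P = [[6]].
Insert 7: appended to row 1. P = [[6, 7]].
Insert 4: 4 bumps 6 from row 1; 6 starts row 2. P = [[4, 7], [6]].
Insert 2: 2 bumps 4 from row 1; 4 bumps 6 from row 2; 6 starts row 3. P = [[2, 7], [4], [6]].
Insert 3: 3 bumps 7 from row 1; 7 appends to row 2. P = [[2, 3], [4, 7], [6]].
Insert 5: appended to row 1. P = [[2, 3, 5], [4, 7], [6]].
Insert 1: 1 bumps 2 from row 1; 2 bumps 4 from row 2; 4 bumps 6 from row 3; 6 starts row 4. P = [[1, 3, 5], [2, 7], [4], [6]].

So P = [[1, 3, 5], [2, 7], [4], [6]].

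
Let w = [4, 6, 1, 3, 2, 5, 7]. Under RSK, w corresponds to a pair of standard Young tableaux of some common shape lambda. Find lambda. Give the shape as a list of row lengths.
[4, 2, 1]

RSK row insertion gives P = [[1, 2, 5, 7], [3, 6], [4]], which has shape [4, 2, 1].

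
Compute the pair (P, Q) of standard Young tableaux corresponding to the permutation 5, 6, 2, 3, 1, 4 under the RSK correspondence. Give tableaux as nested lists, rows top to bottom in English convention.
P = [[1, 3, 4], [2, 6], [5]], Q = [[1, 2, 6], [3, 4], [5]]

Insert each entry of the permutation into P by Schensted row insertion, recording in Q the position of each new cell.

Insert 5: appended to row 1. P = [[5]].
Insert 6: appended to row 1. P = [[5, 6]].
Insert 2: 2 bumps 5 from row 1; 5 starts row 2. P = [[2, 6], [5]].
Insert 3: 3 bumps 6 from row 1; 6 appends to row 2. P = [[2, 3], [5, 6]].
Insert 1: 1 bumps 2 from row 1; 2 bumps 5 from row 2; 5 starts row 3. P = [[1, 3], [2, 6], [5]].
Insert 4: appended to row 1. P = [[1, 3, 4], [2, 6], [5]].

So P = [[1, 3, 4], [2, 6], [5]], Q = [[1, 2, 6], [3, 4], [5]].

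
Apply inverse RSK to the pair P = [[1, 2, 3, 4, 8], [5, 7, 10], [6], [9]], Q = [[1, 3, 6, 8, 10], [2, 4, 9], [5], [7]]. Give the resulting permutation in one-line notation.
6 1 9 7 2 5 3 10 4 8

Reverse the RSK construction: for i from n down to 1, find the cell of Q containing i, remove the entry at that cell from P, and reverse-bump it up through P; the value ejected from row 1 is w(i).

Step i=10: Q has 10 at row 1, column 5; remove that cell from P, ejecting 8. So w(10) = 8. P is now [[1, 2, 3, 4], [5, 7, 10], [6], [9]].
Step i=9: Q has 9 at row 2, column 3; remove 10 from row 2 of P and reverse-bump: 10 enters row 1 and ejects 4. So w(9) = 4. P is now [[1, 2, 3, 10], [5, 7], [6], [9]].
Step i=8: Q has 8 at row 1, column 4; remove that cell from P, ejecting 10. So w(8) = 10. P is now [[1, 2, 3], [5, 7], [6], [9]].
Step i=7: Q has 7 at row 4, column 1; remove 9 from row 4 of P and reverse-bump: 9 enters row 3 and ejects 6; 6 enters row 2 and ejects 5; 5 enters row 1 and ejects 3. So w(7) = 3. P is now [[1, 2, 5], [6, 7], [9]].
Step i=6: Q has 6 at row 1, column 3; remove that cell from P, ejecting 5. So w(6) = 5. P is now [[1, 2], [6, 7], [9]].
Step i=5: Q has 5 at row 3, column 1; remove 9 from row 3 of P and reverse-bump: 9 enters row 2 and ejects 7; 7 enters row 1 and ejects 2. So w(5) = 2. P is now [[1, 7], [6, 9]].
Step i=4: Q has 4 at row 2, column 2; remove 9 from row 2 of P and reverse-bump: 9 enters row 1 and ejects 7. So w(4) = 7. P is now [[1, 9], [6]].
Step i=3: Q has 3 at row 1, column 2; remove that cell from P, ejecting 9. So w(3) = 9. P is now [[1], [6]].
Step i=2: Q has 2 at row 2, column 1; remove 6 from row 2 of P and reverse-bump: 6 enters row 1 and ejects 1. So w(2) = 1. P is now [[6]].
Step i=1: Q has 1 at row 1, column 1; remove that cell from P, ejecting 6. So w(1) = 6. P is now [].

So w = 6 1 9 7 2 5 3 10 4 8.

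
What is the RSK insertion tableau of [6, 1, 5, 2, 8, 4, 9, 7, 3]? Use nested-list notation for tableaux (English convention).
Insert 6: appended to row 1. P = [[6]].
Insert 1: 1 bumps 6 from row 1; 6 starts row 2. P = [[1], [6]].
Insert 5: appended to row 1. P = [[1, 5], [6]].
Insert 2: 2 bumps 5 from row 1; 5 bumps 6 from row 2; 6 starts row 3. P = [[1, 2], [5], [6]].
Insert 8: appended to row 1. P = [[1, 2, 8], [5], [6]].
Insert 4: 4 bumps 8 from row 1; 8 appends to row 2. P = [[1, 2, 4], [5, 8], [6]].
Insert 9: appended to row 1. P = [[1, 2, 4, 9], [5, 8], [6]].
Insert 7: 7 bumps 9 from row 1; 9 appends to row 2. P = [[1, 2, 4, 7], [5, 8, 9], [6]].
Insert 3: 3 bumps 4 from row 1; 4 bumps 5 from row 2; 5 bumps 6 from row 3; 6 starts row 4. P = [[1, 2, 3, 7], [4, 8, 9], [5], [6]].

So P = [[1, 2, 3, 7], [4, 8, 9], [5], [6]].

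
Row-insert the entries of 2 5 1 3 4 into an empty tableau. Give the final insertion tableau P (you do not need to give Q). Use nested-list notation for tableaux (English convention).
Insert 2: appended to row 1. P = [[2]].
Insert 5: appended to row 1. P = [[2, 5]].
Insert 1: 1 bumps 2 from row 1; 2 starts row 2. P = [[1, 5], [2]].
Insert 3: 3 bumps 5 from row 1; 5 appends to row 2. P = [[1, 3], [2, 5]].
Insert 4: appended to row 1. P = [[1, 3, 4], [2, 5]].

So P = [[1, 3, 4], [2, 5]].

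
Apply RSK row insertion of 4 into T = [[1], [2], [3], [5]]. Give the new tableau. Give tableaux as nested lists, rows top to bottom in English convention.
[[1, 4], [2], [3], [5]]

4 is larger than every entry of row 1, so it is appended to row 1. The new tableau is [[1, 4], [2], [3], [5]].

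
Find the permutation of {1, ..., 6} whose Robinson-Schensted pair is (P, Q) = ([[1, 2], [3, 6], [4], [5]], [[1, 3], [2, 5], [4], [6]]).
5 4 6 1 3 2

Reverse the RSK construction: for i from n down to 1, find the cell of Q containing i, remove the entry at that cell from P, and reverse-bump it up through P; the value ejected from row 1 is w(i).

Step i=6: Q has 6 at row 4, column 1; remove 5 from row 4 of P and reverse-bump: 5 enters row 3 and ejects 4; 4 enters row 2 and ejects 3; 3 enters row 1 and ejects 2. So w(6) = 2. P is now [[1, 3], [4, 6], [5]].
Step i=5: Q has 5 at row 2, column 2; remove 6 from row 2 of P and reverse-bump: 6 enters row 1 and ejects 3. So w(5) = 3. P is now [[1, 6], [4], [5]].
Step i=4: Q has 4 at row 3, column 1; remove 5 from row 3 of P and reverse-bump: 5 enters row 2 and ejects 4; 4 enters row 1 and ejects 1. So w(4) = 1. P is now [[4, 6], [5]].
Step i=3: Q has 3 at row 1, column 2; remove that cell from P, ejecting 6. So w(3) = 6. P is now [[4], [5]].
Step i=2: Q has 2 at row 2, column 1; remove 5 from row 2 of P and reverse-bump: 5 enters row 1 and ejects 4. So w(2) = 4. P is now [[5]].
Step i=1: Q has 1 at row 1, column 1; remove that cell from P, ejecting 5. So w(1) = 5. P is now [].

So w = 5 4 6 1 3 2.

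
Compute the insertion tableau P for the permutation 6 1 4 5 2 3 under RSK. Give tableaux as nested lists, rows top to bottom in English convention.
After inserting 6: P = [[6]].
After inserting 1: P = [[1], [6]].
After inserting 4: P = [[1, 4], [6]].
After inserting 5: P = [[1, 4, 5], [6]].
After inserting 2: P = [[1, 2, 5], [4], [6]].
After inserting 3: P = [[1, 2, 3], [4, 5], [6]].

So P = [[1, 2, 3], [4, 5], [6]].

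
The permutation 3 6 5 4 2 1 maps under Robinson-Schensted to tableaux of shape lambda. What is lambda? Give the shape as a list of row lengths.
RSK row insertion gives P = [[1, 4], [2], [3], [5], [6]], which has shape [2, 1, 1, 1, 1].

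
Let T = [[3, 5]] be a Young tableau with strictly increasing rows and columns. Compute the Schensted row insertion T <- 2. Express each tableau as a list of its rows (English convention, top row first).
[[2, 5], [3]]

In row 1, 2 replaces 3 (the leftmost entry greater than 2); 3 is bumped to row 2. 3 starts a new row 2. The new tableau is [[2, 5], [3]].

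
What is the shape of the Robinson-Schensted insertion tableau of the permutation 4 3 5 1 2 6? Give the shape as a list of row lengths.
[3, 2, 1]

Row-insert each entry into an empty tableau.

After inserting 4: P = [[4]].
After inserting 3: P = [[3], [4]].
After inserting 5: P = [[3, 5], [4]].
After inserting 1: P = [[1, 5], [3], [4]].
After inserting 2: P = [[1, 2], [3, 5], [4]].
After inserting 6: P = [[1, 2, 6], [3, 5], [4]].

The final insertion tableau P = [[1, 2, 6], [3, 5], [4]] has shape [3, 2, 1].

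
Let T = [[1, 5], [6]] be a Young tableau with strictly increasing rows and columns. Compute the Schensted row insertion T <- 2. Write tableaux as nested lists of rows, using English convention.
[[1, 2], [5], [6]]

In row 1, 2 replaces 5 (the leftmost entry greater than 2); 5 is bumped to row 2. In row 2, 5 replaces 6 (the leftmost entry greater than 5); 6 is bumped to row 3. 6 starts a new row 3. The new tableau is [[1, 2], [5], [6]].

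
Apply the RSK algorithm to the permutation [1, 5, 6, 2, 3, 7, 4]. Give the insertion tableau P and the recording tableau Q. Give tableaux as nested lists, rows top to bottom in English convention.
P = [[1, 2, 3, 4], [5, 6, 7]], Q = [[1, 2, 3, 6], [4, 5, 7]]

Insert each entry of the permutation into P by Schensted row insertion, recording in Q the position of each new cell.

Insert 1: appended to row 1. P = [[1]].
Insert 5: appended to row 1. P = [[1, 5]].
Insert 6: appended to row 1. P = [[1, 5, 6]].
Insert 2: 2 bumps 5 from row 1; 5 starts row 2. P = [[1, 2, 6], [5]].
Insert 3: 3 bumps 6 from row 1; 6 appends to row 2. P = [[1, 2, 3], [5, 6]].
Insert 7: appended to row 1. P = [[1, 2, 3, 7], [5, 6]].
Insert 4: 4 bumps 7 from row 1; 7 appends to row 2. P = [[1, 2, 3, 4], [5, 6, 7]].

So P = [[1, 2, 3, 4], [5, 6, 7]], Q = [[1, 2, 3, 6], [4, 5, 7]].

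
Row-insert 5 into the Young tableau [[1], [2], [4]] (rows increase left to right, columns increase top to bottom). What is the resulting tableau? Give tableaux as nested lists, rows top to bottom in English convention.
[[1, 5], [2], [4]]

5 is larger than every entry of row 1, so it is appended to row 1. The new tableau is [[1, 5], [2], [4]].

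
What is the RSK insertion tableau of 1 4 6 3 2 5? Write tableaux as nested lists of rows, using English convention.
Insert 1: appended to row 1. P = [[1]].
Insert 4: appended to row 1. P = [[1, 4]].
Insert 6: appended to row 1. P = [[1, 4, 6]].
Insert 3: 3 bumps 4 from row 1; 4 starts row 2. P = [[1, 3, 6], [4]].
Insert 2: 2 bumps 3 from row 1; 3 bumps 4 from row 2; 4 starts row 3. P = [[1, 2, 6], [3], [4]].
Insert 5: 5 bumps 6 from row 1; 6 appends to row 2. P = [[1, 2, 5], [3, 6], [4]].

So P = [[1, 2, 5], [3, 6], [4]].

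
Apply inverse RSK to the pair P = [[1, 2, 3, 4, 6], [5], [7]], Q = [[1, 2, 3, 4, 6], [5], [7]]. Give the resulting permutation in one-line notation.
1 2 3 7 5 6 4

Reverse the RSK construction: for i from n down to 1, find the cell of Q containing i, remove the entry at that cell from P, and reverse-bump it up through P; the value ejected from row 1 is w(i).

Step i=7: Q has 7 at row 3, column 1; remove 7 from row 3 of P and reverse-bump: 7 enters row 2 and ejects 5; 5 enters row 1 and ejects 4. So w(7) = 4. P is now [[1, 2, 3, 5, 6], [7]].
Step i=6: Q has 6 at row 1, column 5; remove that cell from P, ejecting 6. So w(6) = 6. P is now [[1, 2, 3, 5], [7]].
Step i=5: Q has 5 at row 2, column 1; remove 7 from row 2 of P and reverse-bump: 7 enters row 1 and ejects 5. So w(5) = 5. P is now [[1, 2, 3, 7]].
Step i=4: Q has 4 at row 1, column 4; remove that cell from P, ejecting 7. So w(4) = 7. P is now [[1, 2, 3]].
Step i=3: Q has 3 at row 1, column 3; remove that cell from P, ejecting 3. So w(3) = 3. P is now [[1, 2]].
Step i=2: Q has 2 at row 1, column 2; remove that cell from P, ejecting 2. So w(2) = 2. P is now [[1]].
Step i=1: Q has 1 at row 1, column 1; remove that cell from P, ejecting 1. So w(1) = 1. P is now [].

So w = 1 2 3 7 5 6 4.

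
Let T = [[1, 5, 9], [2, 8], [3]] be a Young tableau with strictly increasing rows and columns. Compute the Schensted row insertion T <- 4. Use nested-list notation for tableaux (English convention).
[[1, 4, 9], [2, 5], [3, 8]]

In row 1, 4 replaces 5 (the leftmost entry greater than 4); 5 is bumped to row 2. In row 2, 5 replaces 8 (the leftmost entry greater than 5); 8 is bumped to row 3. 8 is appended to row 3. The new tableau is [[1, 4, 9], [2, 5], [3, 8]].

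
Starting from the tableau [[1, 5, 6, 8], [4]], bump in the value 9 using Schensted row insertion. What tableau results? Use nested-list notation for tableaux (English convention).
9 is larger than every entry of row 1, so it is appended to row 1. The new tableau is [[1, 5, 6, 8, 9], [4]].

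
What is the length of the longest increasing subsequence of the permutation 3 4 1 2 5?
3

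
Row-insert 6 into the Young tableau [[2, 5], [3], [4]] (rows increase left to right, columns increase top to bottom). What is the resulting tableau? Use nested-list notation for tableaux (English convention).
6 is larger than every entry of row 1, so it is appended to row 1. The new tableau is [[2, 5, 6], [3], [4]].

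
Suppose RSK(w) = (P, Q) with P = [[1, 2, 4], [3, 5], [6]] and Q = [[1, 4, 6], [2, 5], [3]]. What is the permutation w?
Reverse the RSK construction: for i from n down to 1, find the cell of Q containing i, remove the entry at that cell from P, and reverse-bump it up through P; the value ejected from row 1 is w(i).

Step i=6: Q has 6 at row 1, column 3; remove that cell from P, ejecting 4. So w(6) = 4. P is now [[1, 2], [3, 5], [6]].
Step i=5: Q has 5 at row 2, column 2; remove 5 from row 2 of P and reverse-bump: 5 enters row 1 and ejects 2. So w(5) = 2. P is now [[1, 5], [3], [6]].
Step i=4: Q has 4 at row 1, column 2; remove that cell from P, ejecting 5. So w(4) = 5. P is now [[1], [3], [6]].
Step i=3: Q has 3 at row 3, column 1; remove 6 from row 3 of P and reverse-bump: 6 enters row 2 and ejects 3; 3 enters row 1 and ejects 1. So w(3) = 1. P is now [[3], [6]].
Step i=2: Q has 2 at row 2, column 1; remove 6 from row 2 of P and reverse-bump: 6 enters row 1 and ejects 3. So w(2) = 3. P is now [[6]].
Step i=1: Q has 1 at row 1, column 1; remove that cell from P, ejecting 6. So w(1) = 6. P is now [].

So w = 6 3 1 5 2 4.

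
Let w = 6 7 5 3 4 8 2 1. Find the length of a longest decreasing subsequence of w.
5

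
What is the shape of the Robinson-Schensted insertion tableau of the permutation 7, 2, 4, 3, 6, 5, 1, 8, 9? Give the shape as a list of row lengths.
[5, 2, 1, 1]

Row-insert each entry into an empty tableau.

After inserting 7: P = [[7]].
After inserting 2: P = [[2], [7]].
After inserting 4: P = [[2, 4], [7]].
After inserting 3: P = [[2, 3], [4], [7]].
After inserting 6: P = [[2, 3, 6], [4], [7]].
After inserting 5: P = [[2, 3, 5], [4, 6], [7]].
After inserting 1: P = [[1, 3, 5], [2, 6], [4], [7]].
After inserting 8: P = [[1, 3, 5, 8], [2, 6], [4], [7]].
After inserting 9: P = [[1, 3, 5, 8, 9], [2, 6], [4], [7]].

The final insertion tableau P = [[1, 3, 5, 8, 9], [2, 6], [4], [7]] has shape [5, 2, 1, 1].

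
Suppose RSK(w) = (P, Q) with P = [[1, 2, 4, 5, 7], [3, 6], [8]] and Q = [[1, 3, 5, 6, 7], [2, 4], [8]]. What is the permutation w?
Reverse the RSK construction: for i from n down to 1, find the cell of Q containing i, remove the entry at that cell from P, and reverse-bump it up through P; the value ejected from row 1 is w(i).

Step i=8: Q has 8 at row 3, column 1; remove 8 from row 3 of P and reverse-bump: 8 enters row 2 and ejects 6; 6 enters row 1 and ejects 5. So w(8) = 5. P is now [[1, 2, 4, 6, 7], [3, 8]].
Step i=7: Q has 7 at row 1, column 5; remove that cell from P, ejecting 7. So w(7) = 7. P is now [[1, 2, 4, 6], [3, 8]].
Step i=6: Q has 6 at row 1, column 4; remove that cell from P, ejecting 6. So w(6) = 6. P is now [[1, 2, 4], [3, 8]].
Step i=5: Q has 5 at row 1, column 3; remove that cell from P, ejecting 4. So w(5) = 4. P is now [[1, 2], [3, 8]].
Step i=4: Q has 4 at row 2, column 2; remove 8 from row 2 of P and reverse-bump: 8 enters row 1 and ejects 2. So w(4) = 2. P is now [[1, 8], [3]].
Step i=3: Q has 3 at row 1, column 2; remove that cell from P, ejecting 8. So w(3) = 8. P is now [[1], [3]].
Step i=2: Q has 2 at row 2, column 1; remove 3 from row 2 of P and reverse-bump: 3 enters row 1 and ejects 1. So w(2) = 1. P is now [[3]].
Step i=1: Q has 1 at row 1, column 1; remove that cell from P, ejecting 3. So w(1) = 3. P is now [].

So w = 3 1 8 2 4 6 7 5.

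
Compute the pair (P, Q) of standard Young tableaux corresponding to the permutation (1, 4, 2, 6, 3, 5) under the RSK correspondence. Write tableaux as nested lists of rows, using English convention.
Insert each entry of the permutation into P by Schensted row insertion, recording in Q the position of each new cell.

Insert 1: appended to row 1. P = [[1]].
Insert 4: appended to row 1. P = [[1, 4]].
Insert 2: 2 bumps 4 from row 1; 4 starts row 2. P = [[1, 2], [4]].
Insert 6: appended to row 1. P = [[1, 2, 6], [4]].
Insert 3: 3 bumps 6 from row 1; 6 appends to row 2. P = [[1, 2, 3], [4, 6]].
Insert 5: appended to row 1. P = [[1, 2, 3, 5], [4, 6]].

So P = [[1, 2, 3, 5], [4, 6]], Q = [[1, 2, 4, 6], [3, 5]].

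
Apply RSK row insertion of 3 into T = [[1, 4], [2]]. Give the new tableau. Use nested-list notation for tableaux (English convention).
[[1, 3], [2, 4]]

In row 1, 3 replaces 4 (the leftmost entry greater than 3); 4 is bumped to row 2. 4 is appended to row 2. The new tableau is [[1, 3], [2, 4]].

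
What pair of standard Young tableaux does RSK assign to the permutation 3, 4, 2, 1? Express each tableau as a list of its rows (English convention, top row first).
Insert each entry of the permutation into P by Schensted row insertion, recording in Q the position of each new cell.

After inserting 3: P = [[3]].
After inserting 4: P = [[3, 4]].
After inserting 2: P = [[2, 4], [3]].
After inserting 1: P = [[1, 4], [2], [3]].

So P = [[1, 4], [2], [3]], Q = [[1, 2], [3], [4]].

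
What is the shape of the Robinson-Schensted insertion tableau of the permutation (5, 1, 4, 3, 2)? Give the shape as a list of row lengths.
[2, 1, 1, 1]

RSK row insertion gives P = [[1, 2], [3], [4], [5]], which has shape [2, 1, 1, 1].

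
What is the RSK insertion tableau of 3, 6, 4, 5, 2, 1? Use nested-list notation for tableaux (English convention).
Insert 3: appended to row 1. P = [[3]].
Insert 6: appended to row 1. P = [[3, 6]].
Insert 4: 4 bumps 6 from row 1; 6 starts row 2. P = [[3, 4], [6]].
Insert 5: appended to row 1. P = [[3, 4, 5], [6]].
Insert 2: 2 bumps 3 from row 1; 3 bumps 6 from row 2; 6 starts row 3. P = [[2, 4, 5], [3], [6]].
Insert 1: 1 bumps 2 from row 1; 2 bumps 3 from row 2; 3 bumps 6 from row 3; 6 starts row 4. P = [[1, 4, 5], [2], [3], [6]].

So P = [[1, 4, 5], [2], [3], [6]].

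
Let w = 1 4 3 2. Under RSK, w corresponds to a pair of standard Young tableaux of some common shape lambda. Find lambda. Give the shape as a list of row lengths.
Row-insert each entry into an empty tableau.

After inserting 1: P = [[1]].
After inserting 4: P = [[1, 4]].
After inserting 3: P = [[1, 3], [4]].
After inserting 2: P = [[1, 2], [3], [4]].

The final insertion tableau P = [[1, 2], [3], [4]] has shape [2, 1, 1].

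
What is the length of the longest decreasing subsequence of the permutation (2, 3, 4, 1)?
2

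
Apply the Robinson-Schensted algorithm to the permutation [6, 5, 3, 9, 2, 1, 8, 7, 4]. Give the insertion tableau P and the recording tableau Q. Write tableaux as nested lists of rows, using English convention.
Insert each entry of the permutation into P by Schensted row insertion, recording in Q the position of each new cell.

Insert 6: appended to row 1. P = [[6]].
Insert 5: 5 bumps 6 from row 1; 6 starts row 2. P = [[5], [6]].
Insert 3: 3 bumps 5 from row 1; 5 bumps 6 from row 2; 6 starts row 3. P = [[3], [5], [6]].
Insert 9: appended to row 1. P = [[3, 9], [5], [6]].
Insert 2: 2 bumps 3 from row 1; 3 bumps 5 from row 2; 5 bumps 6 from row 3; 6 starts row 4. P = [[2, 9], [3], [5], [6]].
Insert 1: 1 bumps 2 from row 1; 2 bumps 3 from row 2; 3 bumps 5 from row 3; 5 bumps 6 from row 4; 6 starts row 5. P = [[1, 9], [2], [3], [5], [6]].
Insert 8: 8 bumps 9 from row 1; 9 appends to row 2. P = [[1, 8], [2, 9], [3], [5], [6]].
Insert 7: 7 bumps 8 from row 1; 8 bumps 9 from row 2; 9 appends to row 3. P = [[1, 7], [2, 8], [3, 9], [5], [6]].
Insert 4: 4 bumps 7 from row 1; 7 bumps 8 from row 2; 8 bumps 9 from row 3; 9 appends to row 4. P = [[1, 4], [2, 7], [3, 8], [5, 9], [6]].

So P = [[1, 4], [2, 7], [3, 8], [5, 9], [6]], Q = [[1, 4], [2, 7], [3, 8], [5, 9], [6]].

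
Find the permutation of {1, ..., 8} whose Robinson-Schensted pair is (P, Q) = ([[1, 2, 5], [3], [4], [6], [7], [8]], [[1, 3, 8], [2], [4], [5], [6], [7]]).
Reverse the RSK construction: for i from n down to 1, find the cell of Q containing i, remove the entry at that cell from P, and reverse-bump it up through P; the value ejected from row 1 is w(i).

Step i=8: Q has 8 at row 1, column 3; remove that cell from P, ejecting 5. So w(8) = 5. P is now [[1, 2], [3], [4], [6], [7], [8]].
Step i=7: Q has 7 at row 6, column 1; remove 8 from row 6 of P and reverse-bump: 8 enters row 5 and ejects 7; 7 enters row 4 and ejects 6; 6 enters row 3 and ejects 4; 4 enters row 2 and ejects 3; 3 enters row 1 and ejects 2. So w(7) = 2. P is now [[1, 3], [4], [6], [7], [8]].
Step i=6: Q has 6 at row 5, column 1; remove 8 from row 5 of P and reverse-bump: 8 enters row 4 and ejects 7; 7 enters row 3 and ejects 6; 6 enters row 2 and ejects 4; 4 enters row 1 and ejects 3. So w(6) = 3. P is now [[1, 4], [6], [7], [8]].
Step i=5: Q has 5 at row 4, column 1; remove 8 from row 4 of P and reverse-bump: 8 enters row 3 and ejects 7; 7 enters row 2 and ejects 6; 6 enters row 1 and ejects 4. So w(5) = 4. P is now [[1, 6], [7], [8]].
Step i=4: Q has 4 at row 3, column 1; remove 8 from row 3 of P and reverse-bump: 8 enters row 2 and ejects 7; 7 enters row 1 and ejects 6. So w(4) = 6. P is now [[1, 7], [8]].
Step i=3: Q has 3 at row 1, column 2; remove that cell from P, ejecting 7. So w(3) = 7. P is now [[1], [8]].
Step i=2: Q has 2 at row 2, column 1; remove 8 from row 2 of P and reverse-bump: 8 enters row 1 and ejects 1. So w(2) = 1. P is now [[8]].
Step i=1: Q has 1 at row 1, column 1; remove that cell from P, ejecting 8. So w(1) = 8. P is now [].

So w = 8 1 7 6 4 3 2 5.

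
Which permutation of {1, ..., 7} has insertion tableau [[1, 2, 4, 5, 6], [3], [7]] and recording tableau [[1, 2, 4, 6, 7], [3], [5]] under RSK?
Reverse the RSK construction: for i from n down to 1, find the cell of Q containing i, remove the entry at that cell from P, and reverse-bump it up through P; the value ejected from row 1 is w(i).

Step i=7: Q has 7 at row 1, column 5; remove that cell from P, ejecting 6. So w(7) = 6. P is now [[1, 2, 4, 5], [3], [7]].
Step i=6: Q has 6 at row 1, column 4; remove that cell from P, ejecting 5. So w(6) = 5. P is now [[1, 2, 4], [3], [7]].
Step i=5: Q has 5 at row 3, column 1; remove 7 from row 3 of P and reverse-bump: 7 enters row 2 and ejects 3; 3 enters row 1 and ejects 2. So w(5) = 2. P is now [[1, 3, 4], [7]].
Step i=4: Q has 4 at row 1, column 3; remove that cell from P, ejecting 4. So w(4) = 4. P is now [[1, 3], [7]].
Step i=3: Q has 3 at row 2, column 1; remove 7 from row 2 of P and reverse-bump: 7 enters row 1 and ejects 3. So w(3) = 3. P is now [[1, 7]].
Step i=2: Q has 2 at row 1, column 2; remove that cell from P, ejecting 7. So w(2) = 7. P is now [[1]].
Step i=1: Q has 1 at row 1, column 1; remove that cell from P, ejecting 1. So w(1) = 1. P is now [].

So w = 1 7 3 4 2 5 6.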